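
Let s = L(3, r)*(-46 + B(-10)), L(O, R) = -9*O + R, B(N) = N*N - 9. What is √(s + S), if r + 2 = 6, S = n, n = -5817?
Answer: 2*I*√1713 ≈ 82.777*I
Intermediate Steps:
B(N) = -9 + N² (B(N) = N² - 9 = -9 + N²)
S = -5817
r = 4 (r = -2 + 6 = 4)
L(O, R) = R - 9*O
s = -1035 (s = (4 - 9*3)*(-46 + (-9 + (-10)²)) = (4 - 27)*(-46 + (-9 + 100)) = -23*(-46 + 91) = -23*45 = -1035)
√(s + S) = √(-1035 - 5817) = √(-6852) = 2*I*√1713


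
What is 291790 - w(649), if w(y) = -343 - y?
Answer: 292782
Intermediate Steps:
291790 - w(649) = 291790 - (-343 - 1*649) = 291790 - (-343 - 649) = 291790 - 1*(-992) = 291790 + 992 = 292782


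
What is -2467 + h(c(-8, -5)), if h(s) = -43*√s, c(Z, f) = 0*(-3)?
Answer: -2467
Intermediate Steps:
c(Z, f) = 0
-2467 + h(c(-8, -5)) = -2467 - 43*√0 = -2467 - 43*0 = -2467 + 0 = -2467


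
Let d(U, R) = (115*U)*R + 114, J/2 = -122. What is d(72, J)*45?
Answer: -90909270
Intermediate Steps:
J = -244 (J = 2*(-122) = -244)
d(U, R) = 114 + 115*R*U (d(U, R) = 115*R*U + 114 = 114 + 115*R*U)
d(72, J)*45 = (114 + 115*(-244)*72)*45 = (114 - 2020320)*45 = -2020206*45 = -90909270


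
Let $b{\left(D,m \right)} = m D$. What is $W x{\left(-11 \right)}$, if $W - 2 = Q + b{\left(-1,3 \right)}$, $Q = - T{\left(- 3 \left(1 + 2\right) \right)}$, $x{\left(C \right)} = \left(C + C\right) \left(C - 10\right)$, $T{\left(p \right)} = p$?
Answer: $3696$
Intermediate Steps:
$b{\left(D,m \right)} = D m$
$x{\left(C \right)} = 2 C \left(-10 + C\right)$
$Q = 9$ ($Q = - \left(-3\right) \left(1 + 2\right) = - \left(-3\right) 3 = \left(-1\right) \left(-9\right) = 9$)
$W = 8$ ($W = 2 + \left(9 - 3\right) = 2 + 6 = 8$)
$W x{\left(-11 \right)} = 8 \cdot 2 \left(-11\right) \left(-10 - 11\right) = 8 \cdot 2 \left(-11\right) \left(-21\right) = 8 \cdot 462 = 3696$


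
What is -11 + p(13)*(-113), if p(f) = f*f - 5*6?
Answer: -15718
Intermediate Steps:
p(f) = -30 + f**2 (p(f) = f**2 - 30 = -30 + f**2)
-11 + p(13)*(-113) = -11 + (-30 + 13**2)*(-113) = -11 + (-30 + 169)*(-113) = -11 + 139*(-113) = -11 - 15707 = -15718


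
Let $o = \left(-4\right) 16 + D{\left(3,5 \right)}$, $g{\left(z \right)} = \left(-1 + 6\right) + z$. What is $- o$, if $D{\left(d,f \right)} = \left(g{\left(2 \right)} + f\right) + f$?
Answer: $47$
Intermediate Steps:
$g{\left(z \right)} = 5 + z$
$D{\left(d,f \right)} = 7 + 2 f$ ($D{\left(d,f \right)} = \left(\left(5 + 2\right) + f\right) + f = \left(7 + f\right) + f = 7 + 2 f$)
$o = -47$ ($o = \left(-4\right) 16 + \left(7 + 2 \cdot 5\right) = -64 + \left(7 + 10\right) = -64 + 17 = -47$)
$- o = \left(-1\right) \left(-47\right) = 47$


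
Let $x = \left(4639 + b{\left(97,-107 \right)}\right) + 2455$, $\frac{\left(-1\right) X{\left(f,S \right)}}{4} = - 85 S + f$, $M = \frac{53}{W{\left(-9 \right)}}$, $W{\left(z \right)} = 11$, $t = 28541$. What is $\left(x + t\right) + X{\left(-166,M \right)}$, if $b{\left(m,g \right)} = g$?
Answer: $\frac{416132}{11} \approx 37830.0$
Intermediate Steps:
$M = \frac{53}{11} \approx 4.8182$
$X{\left(f,S \right)} = - 4 f + 340 S$ ($X{\left(f,S \right)} = - 4 \left(- 85 S + f\right) = - 4 \left(f - 85 S\right) = - 4 f + 340 S$)
$x = 6987$ ($x = \left(4639 - 107\right) + 2455 = 4532 + 2455 = 6987$)
$\left(x + t\right) + X{\left(-166,M \right)} = \left(6987 + 28541\right) + \left(\left(-4\right) \left(-166\right) + 340 \cdot \frac{53}{11}\right) = 35528 + \left(664 + \frac{18020}{11}\right) = 35528 + \frac{25324}{11} = \frac{416132}{11}$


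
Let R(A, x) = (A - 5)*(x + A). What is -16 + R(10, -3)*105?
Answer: 3659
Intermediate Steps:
R(A, x) = (-5 + A)*(A + x)
-16 + R(10, -3)*105 = -16 + (10**2 - 5*10 - 5*(-3) + 10*(-3))*105 = -16 + (100 - 50 + 15 - 30)*105 = -16 + 35*105 = -16 + 3675 = 3659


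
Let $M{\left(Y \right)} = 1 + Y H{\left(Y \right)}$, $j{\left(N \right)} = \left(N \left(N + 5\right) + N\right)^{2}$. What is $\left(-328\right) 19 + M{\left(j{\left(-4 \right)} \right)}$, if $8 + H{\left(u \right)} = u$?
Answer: $-2647$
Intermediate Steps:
$H{\left(u \right)} = -8 + u$
$j{\left(N \right)} = \left(N + N \left(5 + N\right)\right)^{2}$ ($j{\left(N \right)} = \left(N \left(5 + N\right) + N\right)^{2} = \left(N + N \left(5 + N\right)\right)^{2}$)
$M{\left(Y \right)} = 1 + Y \left(-8 + Y\right)$
$\left(-328\right) 19 + M{\left(j{\left(-4 \right)} \right)} = \left(-328\right) 19 + \left(1 + \left(-4\right)^{2} \left(6 - 4\right)^{2} \left(-8 + \left(-4\right)^{2} \left(6 - 4\right)^{2}\right)\right) = -6232 + \left(1 + 16 \cdot 2^{2} \left(-8 + 16 \cdot 2^{2}\right)\right) = -6232 + \left(1 + 16 \cdot 4 \left(-8 + 16 \cdot 4\right)\right) = -6232 + \left(1 + 64 \left(-8 + 64\right)\right) = -6232 + \left(1 + 64 \cdot 56\right) = -6232 + \left(1 + 3584\right) = -6232 + 3585 = -2647$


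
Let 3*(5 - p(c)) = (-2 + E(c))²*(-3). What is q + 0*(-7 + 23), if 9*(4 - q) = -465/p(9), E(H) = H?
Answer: 803/162 ≈ 4.9568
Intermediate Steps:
p(c) = 5 + (-2 + c)² (p(c) = 5 - (-2 + c)²*(-3)/3 = 5 - (-1)*(-2 + c)² = 5 + (-2 + c)²)
q = 803/162 (q = 4 - (-155)/(3*(5 + (-2 + 9)²)) = 4 - (-155)/(3*(5 + 7²)) = 4 - (-155)/(3*(5 + 49)) = 4 - (-155)/(3*54) = 4 - ⅑*(-155/18) = 4 + 155/162 = 803/162 ≈ 4.9568)
q + 0*(-7 + 23) = 803/162 + 0*(-7 + 23) = 803/162 + 0*16 = 803/162 + 0 = 803/162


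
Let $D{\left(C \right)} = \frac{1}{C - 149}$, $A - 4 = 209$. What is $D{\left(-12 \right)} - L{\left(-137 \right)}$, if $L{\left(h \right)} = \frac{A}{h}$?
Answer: $\frac{34156}{22057} \approx 1.5485$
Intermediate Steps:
$A = 213$ ($A = 4 + 209 = 213$)
$D{\left(C \right)} = \frac{1}{-149 + C}$
$L{\left(h \right)} = \frac{213}{h}$
$D{\left(-12 \right)} - L{\left(-137 \right)} = \frac{1}{-149 - 12} - \frac{213}{-137} = \frac{1}{-161} - 213 \left(- \frac{1}{137}\right) = - \frac{1}{161} - - \frac{213}{137} = - \frac{1}{161} + \frac{213}{137} = \frac{34156}{22057}$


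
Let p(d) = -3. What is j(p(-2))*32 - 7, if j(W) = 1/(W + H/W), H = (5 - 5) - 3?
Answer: -23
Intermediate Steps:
H = -3 (H = 0 - 3 = -3)
j(W) = 1/(W - 3/W)
j(p(-2))*32 - 7 = -3/(-3 + (-3)**2)*32 - 7 = -3/(-3 + 9)*32 - 7 = -3/6*32 - 7 = -3*1/6*32 - 7 = -1/2*32 - 7 = -16 - 7 = -23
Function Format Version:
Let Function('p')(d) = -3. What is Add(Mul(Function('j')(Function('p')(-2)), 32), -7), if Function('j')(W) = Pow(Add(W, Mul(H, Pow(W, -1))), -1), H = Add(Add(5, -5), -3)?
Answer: -23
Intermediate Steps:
H = -3 (H = Add(0, -3) = -3)
Function('j')(W) = Pow(Add(W, Mul(-3, Pow(W, -1))), -1)
Add(Mul(Function('j')(Function('p')(-2)), 32), -7) = Add(Mul(Mul(-3, Pow(Add(-3, Pow(-3, 2)), -1)), 32), -7) = Add(Mul(Mul(-3, Pow(Add(-3, 9), -1)), 32), -7) = Add(Mul(Mul(-3, Pow(6, -1)), 32), -7) = Add(Mul(Mul(-3, Rational(1, 6)), 32), -7) = Add(Mul(Rational(-1, 2), 32), -7) = Add(-16, -7) = -23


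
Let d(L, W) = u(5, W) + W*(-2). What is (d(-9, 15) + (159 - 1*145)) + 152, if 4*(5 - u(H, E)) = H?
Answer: 559/4 ≈ 139.75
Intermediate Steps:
u(H, E) = 5 - H/4
d(L, W) = 15/4 - 2*W (d(L, W) = (5 - ¼*5) + W*(-2) = (5 - 5/4) - 2*W = 15/4 - 2*W)
(d(-9, 15) + (159 - 1*145)) + 152 = ((15/4 - 2*15) + (159 - 1*145)) + 152 = ((15/4 - 30) + (159 - 145)) + 152 = (-105/4 + 14) + 152 = -49/4 + 152 = 559/4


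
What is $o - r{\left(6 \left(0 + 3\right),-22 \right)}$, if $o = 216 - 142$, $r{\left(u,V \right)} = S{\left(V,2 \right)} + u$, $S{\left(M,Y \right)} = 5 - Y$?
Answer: $53$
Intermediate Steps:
$r{\left(u,V \right)} = 3 + u$ ($r{\left(u,V \right)} = \left(5 - 2\right) + u = 3 + u$)
$o = 74$
$o - r{\left(6 \left(0 + 3\right),-22 \right)} = 74 - \left(3 + 6 \left(0 + 3\right)\right) = 74 - \left(3 + 6 \cdot 3\right) = 74 - \left(3 + 18\right) = 74 - 21 = 53$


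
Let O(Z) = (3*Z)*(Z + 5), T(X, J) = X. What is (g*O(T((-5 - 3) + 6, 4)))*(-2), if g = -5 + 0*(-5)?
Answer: -180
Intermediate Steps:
g = -5 (g = -5 + 0 = -5)
O(Z) = 3*Z*(5 + Z) (O(Z) = (3*Z)*(5 + Z) = 3*Z*(5 + Z))
(g*O(T((-5 - 3) + 6, 4)))*(-2) = -15*((-5 - 3) + 6)*(5 + ((-5 - 3) + 6))*(-2) = -15*(-8 + 6)*(5 + (-8 + 6))*(-2) = -15*(-2)*(5 - 2)*(-2) = -15*(-2)*3*(-2) = -5*(-18)*(-2) = 90*(-2) = -180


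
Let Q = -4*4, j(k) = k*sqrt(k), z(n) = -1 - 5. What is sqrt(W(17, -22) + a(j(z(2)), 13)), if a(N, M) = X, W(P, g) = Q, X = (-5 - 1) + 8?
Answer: I*sqrt(14) ≈ 3.7417*I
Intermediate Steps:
z(n) = -6
j(k) = k**(3/2)
X = 2 (X = -6 + 8 = 2)
Q = -16
W(P, g) = -16
a(N, M) = 2
sqrt(W(17, -22) + a(j(z(2)), 13)) = sqrt(-16 + 2) = sqrt(-14) = I*sqrt(14)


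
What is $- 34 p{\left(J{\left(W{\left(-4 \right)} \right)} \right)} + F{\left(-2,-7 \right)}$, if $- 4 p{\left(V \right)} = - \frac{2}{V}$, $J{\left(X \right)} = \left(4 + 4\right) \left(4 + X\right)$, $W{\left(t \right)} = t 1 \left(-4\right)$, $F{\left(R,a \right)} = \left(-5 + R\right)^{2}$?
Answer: $\frac{7823}{160} \approx 48.894$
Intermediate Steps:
$W{\left(t \right)} = - 4 t$ ($W{\left(t \right)} = t \left(-4\right) = - 4 t$)
$J{\left(X \right)} = 32 + 8 X$ ($J{\left(X \right)} = 8 \left(4 + X\right) = 32 + 8 X$)
$p{\left(V \right)} = \frac{1}{2 V}$ ($p{\left(V \right)} = - \frac{\left(-2\right) \frac{1}{V}}{4} = \frac{1}{2 V}$)
$- 34 p{\left(J{\left(W{\left(-4 \right)} \right)} \right)} + F{\left(-2,-7 \right)} = - 34 \frac{1}{2 \left(32 + 8 \left(\left(-4\right) \left(-4\right)\right)\right)} + \left(-5 - 2\right)^{2} = - 34 \frac{1}{2 \left(32 + 8 \cdot 16\right)} + \left(-7\right)^{2} = - 34 \frac{1}{2 \left(32 + 128\right)} + 49 = - 34 \frac{1}{2 \cdot 160} + 49 = - 34 \cdot \frac{1}{2} \cdot \frac{1}{160} + 49 = \left(-34\right) \frac{1}{320} + 49 = - \frac{17}{160} + 49 = \frac{7823}{160}$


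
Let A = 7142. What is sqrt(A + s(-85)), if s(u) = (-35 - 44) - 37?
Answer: sqrt(7026) ≈ 83.821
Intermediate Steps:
s(u) = -116 (s(u) = -79 - 37 = -116)
sqrt(A + s(-85)) = sqrt(7142 - 116) = sqrt(7026)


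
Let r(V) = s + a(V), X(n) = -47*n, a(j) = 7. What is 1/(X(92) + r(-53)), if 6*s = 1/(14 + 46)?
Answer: -360/1554119 ≈ -0.00023164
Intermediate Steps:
s = 1/360 (s = 1/(6*(14 + 46)) = (1/6)/60 = (1/6)*(1/60) = 1/360 ≈ 0.0027778)
r(V) = 2521/360 (r(V) = 1/360 + 7 = 2521/360)
1/(X(92) + r(-53)) = 1/(-47*92 + 2521/360) = 1/(-4324 + 2521/360) = 1/(-1554119/360) = -360/1554119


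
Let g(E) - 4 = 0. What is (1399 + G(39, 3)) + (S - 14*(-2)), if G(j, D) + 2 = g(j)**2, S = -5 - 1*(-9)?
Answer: 1445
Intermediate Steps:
g(E) = 4 (g(E) = 4 + 0 = 4)
S = 4 (S = -5 + 9 = 4)
G(j, D) = 14 (G(j, D) = -2 + 4**2 = -2 + 16 = 14)
(1399 + G(39, 3)) + (S - 14*(-2)) = (1399 + 14) + (4 - 14*(-2)) = 1413 + (4 + 28) = 1413 + 32 = 1445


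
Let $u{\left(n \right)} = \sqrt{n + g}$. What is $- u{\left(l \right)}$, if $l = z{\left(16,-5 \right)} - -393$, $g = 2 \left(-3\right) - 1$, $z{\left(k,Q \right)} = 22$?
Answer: $- 2 \sqrt{102} \approx -20.199$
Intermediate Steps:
$g = -7$ ($g = -6 - 1 = -7$)
$l = 415$ ($l = 22 - -393 = 22 + 393 = 415$)
$u{\left(n \right)} = \sqrt{-7 + n}$ ($u{\left(n \right)} = \sqrt{n - 7} = \sqrt{-7 + n}$)
$- u{\left(l \right)} = - \sqrt{-7 + 415} = - \sqrt{408} = - 2 \sqrt{102}$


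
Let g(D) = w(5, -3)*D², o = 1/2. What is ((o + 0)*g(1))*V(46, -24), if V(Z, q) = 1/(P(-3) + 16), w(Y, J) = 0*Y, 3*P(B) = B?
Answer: 0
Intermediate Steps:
P(B) = B/3
w(Y, J) = 0
o = ½ ≈ 0.50000
V(Z, q) = 1/15 (V(Z, q) = 1/((⅓)*(-3) + 16) = 1/(-1 + 16) = 1/15)
g(D) = 0 (g(D) = 0*D² = 0)
((o + 0)*g(1))*V(46, -24) = ((½ + 0)*0)*(1/15) = ((½)*0)*(1/15) = 0*(1/15) = 0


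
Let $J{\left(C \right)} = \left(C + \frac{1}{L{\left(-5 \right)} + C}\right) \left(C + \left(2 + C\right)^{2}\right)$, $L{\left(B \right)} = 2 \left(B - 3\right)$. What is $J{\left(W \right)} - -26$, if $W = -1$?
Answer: $26$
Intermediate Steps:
$L{\left(B \right)} = -6 + 2 B$ ($L{\left(B \right)} = 2 \left(-3 + B\right) = -6 + 2 B$)
$J{\left(C \right)} = \left(C + \frac{1}{-16 + C}\right) \left(C + \left(2 + C\right)^{2}\right)$ ($J{\left(C \right)} = \left(C + \frac{1}{\left(-6 + 2 \left(-5\right)\right) + C}\right) \left(C + \left(2 + C\right)^{2}\right) = \left(C + \frac{1}{\left(-6 - 10\right) + C}\right) \left(C + \left(2 + C\right)^{2}\right) = \left(C + \frac{1}{-16 + C}\right) \left(C + \left(2 + C\right)^{2}\right)$)
$J{\left(W \right)} - -26 = \frac{4 + \left(-1\right)^{4} - 75 \left(-1\right)^{2} - -59 - 11 \left(-1\right)^{3}}{-16 - 1} - -26 = \frac{4 + 1 - 75 + 59 - -11}{-17} + 26 = - \frac{4 + 1 - 75 + 59 + 11}{17} + 26 = \left(- \frac{1}{17}\right) 0 + 26 = 0 + 26 = 26$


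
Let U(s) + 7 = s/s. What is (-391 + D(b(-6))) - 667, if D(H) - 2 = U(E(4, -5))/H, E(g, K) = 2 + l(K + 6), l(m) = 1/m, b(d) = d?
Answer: -1055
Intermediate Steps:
E(g, K) = 2 + 1/(6 + K) (E(g, K) = 2 + 1/(K + 6) = 2 + 1/(6 + K))
U(s) = -6 (U(s) = -7 + s/s = -7 + 1 = -6)
D(H) = 2 - 6/H
(-391 + D(b(-6))) - 667 = (-391 + (2 - 6/(-6))) - 667 = (-391 + (2 - 6*(-⅙))) - 667 = (-391 + (2 + 1)) - 667 = (-391 + 3) - 667 = -388 - 667 = -1055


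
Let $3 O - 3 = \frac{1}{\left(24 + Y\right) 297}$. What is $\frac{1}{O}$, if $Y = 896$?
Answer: $\frac{819720}{819721} \approx 1.0$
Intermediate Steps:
$O = \frac{819721}{819720}$ ($O = 1 + \frac{\frac{1}{24 + 896} \cdot \frac{1}{297}}{3} = 1 + \frac{\frac{1}{920} \cdot \frac{1}{297}}{3} = 1 + \frac{1}{3} \cdot \frac{1}{273240} = 1 + \frac{1}{819720} = \frac{819721}{819720} \approx 1.0$)
$\frac{1}{O} = \frac{1}{\frac{819721}{819720}} = \frac{819720}{819721}$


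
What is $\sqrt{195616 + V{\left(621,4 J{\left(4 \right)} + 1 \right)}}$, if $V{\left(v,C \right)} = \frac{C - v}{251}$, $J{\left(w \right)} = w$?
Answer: $\frac{2 \sqrt{3080963003}}{251} \approx 442.28$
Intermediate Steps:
$V{\left(v,C \right)} = - \frac{v}{251} + \frac{C}{251}$ ($V{\left(v,C \right)} = \left(C - v\right) \frac{1}{251} = - \frac{v}{251} + \frac{C}{251}$)
$\sqrt{195616 + V{\left(621,4 J{\left(4 \right)} + 1 \right)}} = \sqrt{195616 + \left(\left(- \frac{1}{251}\right) 621 + \frac{4 \cdot 4 + 1}{251}\right)} = \sqrt{195616 - \left(\frac{621}{251} - \frac{16 + 1}{251}\right)} = \sqrt{195616 + \left(- \frac{621}{251} + \frac{1}{251} \cdot 17\right)} = \sqrt{195616 + \left(- \frac{621}{251} + \frac{17}{251}\right)} = \sqrt{195616 - \frac{604}{251}} = \sqrt{\frac{49099012}{251}} = \frac{2 \sqrt{3080963003}}{251}$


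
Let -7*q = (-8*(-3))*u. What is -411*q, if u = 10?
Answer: 98640/7 ≈ 14091.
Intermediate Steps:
q = -240/7 (q = -(-8*(-3))*10/7 = -24*10/7 = -⅐*240 = -240/7 ≈ -34.286)
-411*q = -411*(-240/7) = 98640/7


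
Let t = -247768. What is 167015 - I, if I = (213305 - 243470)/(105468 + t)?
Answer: 4753240867/28460 ≈ 1.6701e+5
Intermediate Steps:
I = 6033/28460 (I = (213305 - 243470)/(105468 - 247768) = -30165/(-142300) = -30165*(-1/142300) = 6033/28460 ≈ 0.21198)
167015 - I = 167015 - 1*6033/28460 = 167015 - 6033/28460 = 4753240867/28460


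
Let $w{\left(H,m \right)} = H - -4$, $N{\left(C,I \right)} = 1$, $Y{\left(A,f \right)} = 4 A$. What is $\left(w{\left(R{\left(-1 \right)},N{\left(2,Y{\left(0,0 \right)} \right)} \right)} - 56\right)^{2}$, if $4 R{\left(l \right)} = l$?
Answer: $\frac{43681}{16} \approx 2730.1$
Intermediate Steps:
$R{\left(l \right)} = \frac{l}{4}$
$w{\left(H,m \right)} = 4 + H$ ($w{\left(H,m \right)} = H + 4 = 4 + H$)
$\left(w{\left(R{\left(-1 \right)},N{\left(2,Y{\left(0,0 \right)} \right)} \right)} - 56\right)^{2} = \left(\left(4 + \frac{1}{4} \left(-1\right)\right) - 56\right)^{2} = \left(\left(4 - \frac{1}{4}\right) - 56\right)^{2} = \left(\frac{15}{4} - 56\right)^{2} = \left(- \frac{209}{4}\right)^{2} = \frac{43681}{16}$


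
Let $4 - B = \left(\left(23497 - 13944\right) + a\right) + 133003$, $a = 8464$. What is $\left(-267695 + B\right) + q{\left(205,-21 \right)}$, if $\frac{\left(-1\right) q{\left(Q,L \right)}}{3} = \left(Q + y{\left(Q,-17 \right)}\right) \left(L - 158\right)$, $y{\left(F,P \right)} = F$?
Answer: $-198541$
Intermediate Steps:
$B = -151016$ ($B = 4 - \left(\left(\left(23497 - 13944\right) + 8464\right) + 133003\right) = 4 - \left(\left(9553 + 8464\right) + 133003\right) = 4 - \left(18017 + 133003\right) = 4 - 151020 = -151016$)
$q{\left(Q,L \right)} = - 6 Q \left(-158 + L\right)$ ($q{\left(Q,L \right)} = - 3 \left(Q + Q\right) \left(L - 158\right) = - 3 \cdot 2 Q \left(L - 158\right) = - 3 \cdot 2 Q \left(-158 + L\right) = - 6 Q \left(-158 + L\right)$)
$\left(-267695 + B\right) + q{\left(205,-21 \right)} = \left(-267695 - 151016\right) + 6 \cdot 205 \left(158 - -21\right) = -418711 + 6 \cdot 205 \left(158 + 21\right) = -418711 + 6 \cdot 205 \cdot 179 = -418711 + 220170 = -198541$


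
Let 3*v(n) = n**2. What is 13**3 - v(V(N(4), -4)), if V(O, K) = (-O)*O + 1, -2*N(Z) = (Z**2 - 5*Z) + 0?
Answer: 2194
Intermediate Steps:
N(Z) = -Z**2/2 + 5*Z/2 (N(Z) = -((Z**2 - 5*Z) + 0)/2 = -(Z**2 - 5*Z)/2 = -Z**2/2 + 5*Z/2)
V(O, K) = 1 - O**2 (V(O, K) = -O**2 + 1 = 1 - O**2)
v(n) = n**2/3
13**3 - v(V(N(4), -4)) = 13**3 - (1 - ((1/2)*4*(5 - 1*4))**2)**2/3 = 2197 - (1 - ((1/2)*4*(5 - 4))**2)**2/3 = 2197 - (1 - ((1/2)*4*1)**2)**2/3 = 2197 - (1 - 1*2**2)**2/3 = 2197 - (1 - 1*4)**2/3 = 2197 - (1 - 4)**2/3 = 2197 - (-3)**2/3 = 2197 - 9/3 = 2197 - 1*3 = 2197 - 3 = 2194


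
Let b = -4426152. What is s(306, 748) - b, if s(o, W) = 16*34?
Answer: 4426696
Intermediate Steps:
s(o, W) = 544
s(306, 748) - b = 544 - 1*(-4426152) = 544 + 4426152 = 4426696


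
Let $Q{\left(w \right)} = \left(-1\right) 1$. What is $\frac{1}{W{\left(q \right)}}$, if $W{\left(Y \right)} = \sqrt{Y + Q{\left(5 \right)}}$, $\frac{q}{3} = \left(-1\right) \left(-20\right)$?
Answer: $\frac{\sqrt{59}}{59} \approx 0.13019$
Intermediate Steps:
$Q{\left(w \right)} = -1$
$q = 60$ ($q = 3 \left(\left(-1\right) \left(-20\right)\right) = 3 \cdot 20 = 60$)
$W{\left(Y \right)} = \sqrt{-1 + Y}$ ($W{\left(Y \right)} = \sqrt{Y - 1} = \sqrt{-1 + Y}$)
$\frac{1}{W{\left(q \right)}} = \frac{1}{\sqrt{-1 + 60}} = \frac{1}{\sqrt{59}} = \frac{\sqrt{59}}{59}$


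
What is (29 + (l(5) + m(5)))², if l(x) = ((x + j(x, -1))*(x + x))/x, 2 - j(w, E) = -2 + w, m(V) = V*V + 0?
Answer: 3844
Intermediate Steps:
m(V) = V² (m(V) = V² + 0 = V²)
j(w, E) = 4 - w (j(w, E) = 2 - (-2 + w) = 2 + (2 - w) = 4 - w)
l(x) = 8 (l(x) = ((x + (4 - x))*(x + x))/x = (4*(2*x))/x = (8*x)/x = 8)
(29 + (l(5) + m(5)))² = (29 + (8 + 5²))² = (29 + (8 + 25))² = (29 + 33)² = 62² = 3844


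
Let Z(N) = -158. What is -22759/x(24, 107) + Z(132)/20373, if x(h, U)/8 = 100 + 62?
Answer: -154624625/8801136 ≈ -17.569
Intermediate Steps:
x(h, U) = 1296 (x(h, U) = 8*(100 + 62) = 8*162 = 1296)
-22759/x(24, 107) + Z(132)/20373 = -22759/1296 - 158/20373 = -154624625/8801136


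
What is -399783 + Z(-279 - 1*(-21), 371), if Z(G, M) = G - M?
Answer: -400412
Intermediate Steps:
-399783 + Z(-279 - 1*(-21), 371) = -399783 + ((-279 - 1*(-21)) - 1*371) = -399783 + ((-279 + 21) - 371) = -399783 + (-258 - 371) = -399783 - 629 = -400412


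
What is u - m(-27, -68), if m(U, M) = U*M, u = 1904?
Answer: 68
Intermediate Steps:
m(U, M) = M*U
u - m(-27, -68) = 1904 - (-68)*(-27) = 1904 - 1*1836 = 1904 - 1836 = 68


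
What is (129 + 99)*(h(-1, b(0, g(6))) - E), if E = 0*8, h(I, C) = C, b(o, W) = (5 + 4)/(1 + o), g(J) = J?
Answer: 2052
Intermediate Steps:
b(o, W) = 9/(1 + o)
E = 0
(129 + 99)*(h(-1, b(0, g(6))) - E) = (129 + 99)*(9/(1 + 0) - 1*0) = 228*(9/1 + 0) = 228*(9*1 + 0) = 228*(9 + 0) = 228*9 = 2052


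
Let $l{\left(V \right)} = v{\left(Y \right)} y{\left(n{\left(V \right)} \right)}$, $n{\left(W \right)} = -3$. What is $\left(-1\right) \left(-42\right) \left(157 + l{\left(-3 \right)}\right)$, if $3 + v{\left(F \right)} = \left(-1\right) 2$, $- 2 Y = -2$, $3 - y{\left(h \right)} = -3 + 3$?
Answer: $5964$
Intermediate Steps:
$y{\left(h \right)} = 3$ ($y{\left(h \right)} = 3 - \left(-3 + 3\right) = 3 - 0 = 3 + 0 = 3$)
$Y = 1$ ($Y = \left(- \frac{1}{2}\right) \left(-2\right) = 1$)
$v{\left(F \right)} = -5$ ($v{\left(F \right)} = -3 - 2 = -5$)
$l{\left(V \right)} = -15$ ($l{\left(V \right)} = \left(-5\right) 3 = -15$)
$\left(-1\right) \left(-42\right) \left(157 + l{\left(-3 \right)}\right) = \left(-1\right) \left(-42\right) \left(157 - 15\right) = 42 \cdot 142 = 5964$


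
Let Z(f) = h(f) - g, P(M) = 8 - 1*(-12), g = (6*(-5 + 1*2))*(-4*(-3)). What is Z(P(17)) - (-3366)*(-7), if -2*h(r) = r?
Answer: -23356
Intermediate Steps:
h(r) = -r/2
g = -216 (g = (6*(-5 + 2))*12 = (6*(-3))*12 = -18*12 = -216)
P(M) = 20 (P(M) = 8 + 12 = 20)
Z(f) = 216 - f/2 (Z(f) = -f/2 - 1*(-216) = -f/2 + 216 = 216 - f/2)
Z(P(17)) - (-3366)*(-7) = (216 - ½*20) - (-3366)*(-7) = (216 - 10) - 1*23562 = 206 - 23562 = -23356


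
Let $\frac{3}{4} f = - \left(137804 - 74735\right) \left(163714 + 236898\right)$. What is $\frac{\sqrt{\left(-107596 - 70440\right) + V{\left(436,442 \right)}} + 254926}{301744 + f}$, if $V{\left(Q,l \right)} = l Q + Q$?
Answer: $- \frac{18209}{2406283040} - \frac{\sqrt{3778}}{16843981280} \approx -7.5709 \cdot 10^{-6}$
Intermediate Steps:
$V{\left(Q,l \right)} = Q + Q l$ ($V{\left(Q,l \right)} = Q l + Q = Q + Q l$)
$f = -33688264304$ ($f = \frac{4 \left(- \left(137804 - 74735\right) \left(163714 + 236898\right)\right)}{3} = \frac{4 \left(- 63069 \cdot 400612\right)}{3} = \frac{4 \left(\left(-1\right) 25266198228\right)}{3} = \frac{4}{3} \left(-25266198228\right) = -33688264304$)
$\frac{\sqrt{\left(-107596 - 70440\right) + V{\left(436,442 \right)}} + 254926}{301744 + f} = \frac{\sqrt{\left(-107596 - 70440\right) + 436 \left(1 + 442\right)} + 254926}{301744 - 33688264304} = \frac{\sqrt{-178036 + 436 \cdot 443} + 254926}{-33687962560} = \left(\sqrt{-178036 + 193148} + 254926\right) \left(- \frac{1}{33687962560}\right) = \left(\sqrt{15112} + 254926\right) \left(- \frac{1}{33687962560}\right) = \left(2 \sqrt{3778} + 254926\right) \left(- \frac{1}{33687962560}\right) = \left(254926 + 2 \sqrt{3778}\right) \left(- \frac{1}{33687962560}\right) = - \frac{18209}{2406283040} - \frac{\sqrt{3778}}{16843981280}$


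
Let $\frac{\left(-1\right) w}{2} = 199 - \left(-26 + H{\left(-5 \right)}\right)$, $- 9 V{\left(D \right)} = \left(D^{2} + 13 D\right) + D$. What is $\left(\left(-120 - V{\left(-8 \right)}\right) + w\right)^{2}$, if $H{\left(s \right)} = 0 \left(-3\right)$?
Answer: $\frac{2979076}{9} \approx 3.3101 \cdot 10^{5}$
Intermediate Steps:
$V{\left(D \right)} = - \frac{14 D}{9} - \frac{D^{2}}{9}$ ($V{\left(D \right)} = - \frac{\left(D^{2} + 13 D\right) + D}{9} = - \frac{D^{2} + 14 D}{9} = - \frac{14 D}{9} - \frac{D^{2}}{9}$)
$H{\left(s \right)} = 0$
$w = -450$ ($w = - 2 \left(199 + \left(26 - 0\right)\right) = - 2 \left(199 + \left(26 + 0\right)\right) = - 2 \left(199 + 26\right) = \left(-2\right) 225 = -450$)
$\left(\left(-120 - V{\left(-8 \right)}\right) + w\right)^{2} = \left(\left(-120 - \left(- \frac{1}{9}\right) \left(-8\right) \left(14 - 8\right)\right) - 450\right)^{2} = \left(\left(-120 - \left(- \frac{1}{9}\right) \left(-8\right) 6\right) - 450\right)^{2} = \left(\left(-120 - \frac{16}{3}\right) - 450\right)^{2} = \left(- \frac{376}{3} - 450\right)^{2} = \left(- \frac{1726}{3}\right)^{2} = \frac{2979076}{9}$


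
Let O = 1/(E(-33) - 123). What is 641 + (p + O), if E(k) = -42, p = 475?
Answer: 184139/165 ≈ 1116.0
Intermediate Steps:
O = -1/165 (O = 1/(-42 - 123) = 1/(-165) = -1/165 ≈ -0.0060606)
641 + (p + O) = 641 + (475 - 1/165) = 641 + 78374/165 = 184139/165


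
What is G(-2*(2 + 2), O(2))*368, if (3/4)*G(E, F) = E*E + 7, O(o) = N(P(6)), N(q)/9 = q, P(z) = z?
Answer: 104512/3 ≈ 34837.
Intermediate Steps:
N(q) = 9*q
O(o) = 54 (O(o) = 9*6 = 54)
G(E, F) = 28/3 + 4*E²/3 (G(E, F) = 4*(E*E + 7)/3 = 4*(E² + 7)/3 = 4*(7 + E²)/3 = 28/3 + 4*E²/3)
G(-2*(2 + 2), O(2))*368 = (28/3 + 4*(-2*(2 + 2))²/3)*368 = (28/3 + 4*(-2*4)²/3)*368 = (28/3 + (4/3)*(-8)²)*368 = (28/3 + (4/3)*64)*368 = (28/3 + 256/3)*368 = (284/3)*368 = 104512/3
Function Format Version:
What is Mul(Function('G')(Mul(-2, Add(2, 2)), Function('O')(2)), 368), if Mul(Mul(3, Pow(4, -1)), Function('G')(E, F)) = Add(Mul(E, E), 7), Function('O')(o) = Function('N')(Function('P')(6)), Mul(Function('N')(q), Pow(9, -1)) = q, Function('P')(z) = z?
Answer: Rational(104512, 3) ≈ 34837.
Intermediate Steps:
Function('N')(q) = Mul(9, q)
Function('O')(o) = 54 (Function('O')(o) = Mul(9, 6) = 54)
Function('G')(E, F) = Add(Rational(28, 3), Mul(Rational(4, 3), Pow(E, 2))) (Function('G')(E, F) = Mul(Rational(4, 3), Add(Mul(E, E), 7)) = Mul(Rational(4, 3), Add(Pow(E, 2), 7)) = Mul(Rational(4, 3), Add(7, Pow(E, 2))) = Add(Rational(28, 3), Mul(Rational(4, 3), Pow(E, 2))))
Mul(Function('G')(Mul(-2, Add(2, 2)), Function('O')(2)), 368) = Mul(Add(Rational(28, 3), Mul(Rational(4, 3), Pow(Mul(-2, Add(2, 2)), 2))), 368) = Mul(Add(Rational(28, 3), Mul(Rational(4, 3), Pow(Mul(-2, 4), 2))), 368) = Mul(Add(Rational(28, 3), Mul(Rational(4, 3), Pow(-8, 2))), 368) = Mul(Add(Rational(28, 3), Mul(Rational(4, 3), 64)), 368) = Mul(Add(Rational(28, 3), Rational(256, 3)), 368) = Mul(Rational(284, 3), 368) = Rational(104512, 3)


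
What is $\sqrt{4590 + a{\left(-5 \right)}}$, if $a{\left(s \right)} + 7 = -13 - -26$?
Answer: $2 \sqrt{1149} \approx 67.794$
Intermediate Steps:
$a{\left(s \right)} = 6$ ($a{\left(s \right)} = -7 - -13 = -7 + \left(-13 + 26\right) = -7 + 13 = 6$)
$\sqrt{4590 + a{\left(-5 \right)}} = \sqrt{4590 + 6} = \sqrt{4596} = 2 \sqrt{1149}$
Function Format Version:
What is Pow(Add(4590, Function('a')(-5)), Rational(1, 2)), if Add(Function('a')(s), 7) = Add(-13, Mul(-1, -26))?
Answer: Mul(2, Pow(1149, Rational(1, 2))) ≈ 67.794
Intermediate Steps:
Function('a')(s) = 6 (Function('a')(s) = Add(-7, Add(-13, Mul(-1, -26))) = Add(-7, Add(-13, 26)) = Add(-7, 13) = 6)
Pow(Add(4590, Function('a')(-5)), Rational(1, 2)) = Pow(Add(4590, 6), Rational(1, 2)) = Pow(4596, Rational(1, 2)) = Mul(2, Pow(1149, Rational(1, 2)))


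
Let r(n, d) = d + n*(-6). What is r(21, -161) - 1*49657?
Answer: -49944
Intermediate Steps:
r(n, d) = d - 6*n
r(21, -161) - 1*49657 = (-161 - 6*21) - 1*49657 = (-161 - 126) - 49657 = -287 - 49657 = -49944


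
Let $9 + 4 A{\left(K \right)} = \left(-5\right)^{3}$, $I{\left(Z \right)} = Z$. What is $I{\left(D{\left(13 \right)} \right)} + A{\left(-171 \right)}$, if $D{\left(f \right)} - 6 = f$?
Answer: $- \frac{29}{2} \approx -14.5$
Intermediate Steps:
$D{\left(f \right)} = 6 + f$
$A{\left(K \right)} = - \frac{67}{2}$ ($A{\left(K \right)} = - \frac{9}{4} + \frac{\left(-5\right)^{3}}{4} = - \frac{9}{4} + \frac{1}{4} \left(-125\right) = - \frac{9}{4} - \frac{125}{4} = - \frac{67}{2}$)
$I{\left(D{\left(13 \right)} \right)} + A{\left(-171 \right)} = \left(6 + 13\right) - \frac{67}{2} = 19 - \frac{67}{2} = - \frac{29}{2}$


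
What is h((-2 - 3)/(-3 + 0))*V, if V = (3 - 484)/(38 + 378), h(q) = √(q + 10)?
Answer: -37*√105/96 ≈ -3.9493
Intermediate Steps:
h(q) = √(10 + q)
V = -37/32 (V = -481/416 = -481*1/416 = -37/32 ≈ -1.1563)
h((-2 - 3)/(-3 + 0))*V = √(10 + (-2 - 3)/(-3 + 0))*(-37/32) = √(10 - 5/(-3))*(-37/32) = √(10 - 5*(-⅓))*(-37/32) = √(10 + 5/3)*(-37/32) = √(35/3)*(-37/32) = (√105/3)*(-37/32) = -37*√105/96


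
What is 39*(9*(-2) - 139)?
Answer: -6123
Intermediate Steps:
39*(9*(-2) - 139) = 39*(-18 - 139) = 39*(-157) = -6123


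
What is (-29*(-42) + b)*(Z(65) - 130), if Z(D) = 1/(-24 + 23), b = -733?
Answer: -63535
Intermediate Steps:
Z(D) = -1 (Z(D) = 1/(-1) = -1)
(-29*(-42) + b)*(Z(65) - 130) = (-29*(-42) - 733)*(-1 - 130) = (1218 - 733)*(-131) = 485*(-131) = -63535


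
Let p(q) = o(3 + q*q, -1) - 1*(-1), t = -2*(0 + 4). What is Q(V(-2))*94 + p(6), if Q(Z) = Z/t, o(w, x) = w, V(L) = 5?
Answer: -75/4 ≈ -18.750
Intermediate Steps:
t = -8 (t = -2*4 = -8)
Q(Z) = -Z/8 (Q(Z) = Z/(-8) = Z*(-⅛) = -Z/8)
p(q) = 4 + q² (p(q) = (3 + q*q) - 1*(-1) = (3 + q²) + 1 = 4 + q²)
Q(V(-2))*94 + p(6) = -⅛*5*94 + (4 + 6²) = -5/8*94 + (4 + 36) = -235/4 + 40 = -75/4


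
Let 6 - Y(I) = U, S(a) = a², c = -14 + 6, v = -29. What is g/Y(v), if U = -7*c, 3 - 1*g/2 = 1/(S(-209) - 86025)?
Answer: -127033/1058600 ≈ -0.12000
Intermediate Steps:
c = -8
g = 127033/21172 (g = 6 - 2/((-209)² - 86025) = 6 - 2/(43681 - 86025) = 6 - 2/(-42344) = 6 - 2*(-1/42344) = 6 + 1/21172 = 127033/21172 ≈ 6.0000)
U = 56 (U = -7*(-8) = 56)
Y(I) = -50 (Y(I) = 6 - 1*56 = 6 - 56 = -50)
g/Y(v) = (127033/21172)/(-50) = (127033/21172)*(-1/50) = -127033/1058600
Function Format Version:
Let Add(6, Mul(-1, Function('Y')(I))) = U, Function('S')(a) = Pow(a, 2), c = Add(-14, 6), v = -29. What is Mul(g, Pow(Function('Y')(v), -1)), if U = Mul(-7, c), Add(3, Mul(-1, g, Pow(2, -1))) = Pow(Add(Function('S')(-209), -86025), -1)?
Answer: Rational(-127033, 1058600) ≈ -0.12000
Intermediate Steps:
c = -8
g = Rational(127033, 21172) (g = Add(6, Mul(-2, Pow(Add(Pow(-209, 2), -86025), -1))) = Add(6, Mul(-2, Pow(Add(43681, -86025), -1))) = Add(6, Mul(-2, Pow(-42344, -1))) = Add(6, Mul(-2, Rational(-1, 42344))) = Add(6, Rational(1, 21172)) = Rational(127033, 21172) ≈ 6.0000)
U = 56 (U = Mul(-7, -8) = 56)
Function('Y')(I) = -50 (Function('Y')(I) = Add(6, Mul(-1, 56)) = Add(6, -56) = -50)
Mul(g, Pow(Function('Y')(v), -1)) = Mul(Rational(127033, 21172), Pow(-50, -1)) = Mul(Rational(127033, 21172), Rational(-1, 50)) = Rational(-127033, 1058600)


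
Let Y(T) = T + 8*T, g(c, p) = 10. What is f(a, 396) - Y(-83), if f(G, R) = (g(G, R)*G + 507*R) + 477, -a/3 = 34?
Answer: 200976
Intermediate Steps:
a = -102 (a = -3*34 = -102)
f(G, R) = 477 + 10*G + 507*R (f(G, R) = (10*G + 507*R) + 477 = 477 + 10*G + 507*R)
Y(T) = 9*T
f(a, 396) - Y(-83) = (477 + 10*(-102) + 507*396) - 9*(-83) = (477 - 1020 + 200772) - 1*(-747) = 200229 + 747 = 200976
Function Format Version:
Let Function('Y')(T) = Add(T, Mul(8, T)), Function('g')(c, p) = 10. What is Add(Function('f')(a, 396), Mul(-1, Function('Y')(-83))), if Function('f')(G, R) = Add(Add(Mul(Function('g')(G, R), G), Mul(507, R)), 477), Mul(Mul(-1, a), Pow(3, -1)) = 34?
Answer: 200976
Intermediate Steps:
a = -102 (a = Mul(-3, 34) = -102)
Function('f')(G, R) = Add(477, Mul(10, G), Mul(507, R)) (Function('f')(G, R) = Add(Add(Mul(10, G), Mul(507, R)), 477) = Add(477, Mul(10, G), Mul(507, R)))
Function('Y')(T) = Mul(9, T)
Add(Function('f')(a, 396), Mul(-1, Function('Y')(-83))) = Add(Add(477, Mul(10, -102), Mul(507, 396)), Mul(-1, Mul(9, -83))) = Add(Add(477, -1020, 200772), Mul(-1, -747)) = Add(200229, 747) = 200976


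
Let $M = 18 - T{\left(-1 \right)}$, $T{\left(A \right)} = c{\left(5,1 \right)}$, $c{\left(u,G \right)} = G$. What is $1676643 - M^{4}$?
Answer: $1593122$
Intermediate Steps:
$T{\left(A \right)} = 1$
$M = 17$ ($M = 18 - 1 = 17$)
$1676643 - M^{4} = 1676643 - 17^{4} = 1676643 - 83521 = 1593122$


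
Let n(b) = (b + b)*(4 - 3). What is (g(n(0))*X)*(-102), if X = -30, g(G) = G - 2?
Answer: -6120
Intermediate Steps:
n(b) = 2*b (n(b) = (2*b)*1 = 2*b)
g(G) = -2 + G
(g(n(0))*X)*(-102) = ((-2 + 2*0)*(-30))*(-102) = ((-2 + 0)*(-30))*(-102) = -2*(-30)*(-102) = 60*(-102) = -6120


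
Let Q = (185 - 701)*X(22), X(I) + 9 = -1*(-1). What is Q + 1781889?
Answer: 1786017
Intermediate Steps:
X(I) = -8 (X(I) = -9 - 1*(-1) = -9 + 1 = -8)
Q = 4128 (Q = (185 - 701)*(-8) = -516*(-8) = 4128)
Q + 1781889 = 4128 + 1781889 = 1786017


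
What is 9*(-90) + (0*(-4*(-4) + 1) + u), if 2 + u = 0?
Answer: -812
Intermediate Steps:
u = -2 (u = -2 + 0 = -2)
9*(-90) + (0*(-4*(-4) + 1) + u) = 9*(-90) + (0*(-4*(-4) + 1) - 2) = -810 + (0*(16 + 1) - 2) = -810 + (0*17 - 2) = -810 + (0 - 2) = -810 - 2 = -812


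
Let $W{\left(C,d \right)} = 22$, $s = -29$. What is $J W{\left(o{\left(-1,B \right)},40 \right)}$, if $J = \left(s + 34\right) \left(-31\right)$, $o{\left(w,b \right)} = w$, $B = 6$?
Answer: $-3410$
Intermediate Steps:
$J = -155$ ($J = \left(-29 + 34\right) \left(-31\right) = 5 \left(-31\right) = -155$)
$J W{\left(o{\left(-1,B \right)},40 \right)} = \left(-155\right) 22 = -3410$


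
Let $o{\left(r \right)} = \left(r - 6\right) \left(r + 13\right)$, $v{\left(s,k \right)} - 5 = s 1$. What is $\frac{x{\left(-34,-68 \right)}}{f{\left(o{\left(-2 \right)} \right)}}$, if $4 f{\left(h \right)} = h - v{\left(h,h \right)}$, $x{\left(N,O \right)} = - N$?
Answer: $- \frac{136}{5} \approx -27.2$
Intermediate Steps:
$v{\left(s,k \right)} = 5 + s$ ($v{\left(s,k \right)} = 5 + s 1 = 5 + s$)
$o{\left(r \right)} = \left(-6 + r\right) \left(13 + r\right)$
$f{\left(h \right)} = - \frac{5}{4}$ ($f{\left(h \right)} = \frac{h - \left(5 + h\right)}{4} = \frac{1}{4} \left(-5\right) = - \frac{5}{4}$)
$\frac{x{\left(-34,-68 \right)}}{f{\left(o{\left(-2 \right)} \right)}} = \frac{\left(-1\right) \left(-34\right)}{- \frac{5}{4}} = 34 \left(- \frac{4}{5}\right) = - \frac{136}{5}$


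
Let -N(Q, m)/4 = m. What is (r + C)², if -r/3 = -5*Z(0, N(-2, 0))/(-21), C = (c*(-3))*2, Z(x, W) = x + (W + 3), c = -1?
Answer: 729/49 ≈ 14.878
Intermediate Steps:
N(Q, m) = -4*m
Z(x, W) = 3 + W + x (Z(x, W) = x + (3 + W) = 3 + W + x)
C = 6 (C = -1*(-3)*2 = 3*2 = 6)
r = -15/7 (r = -3*(-5*(3 - 4*0 + 0))/(-21) = -3*(-5*(3 + 0 + 0))*(-1)/21 = -3*(-5*3)*(-1)/21 = -(-45)*(-1)/21 = -3*5/7 = -15/7 ≈ -2.1429)
(r + C)² = (-15/7 + 6)² = (27/7)² = 729/49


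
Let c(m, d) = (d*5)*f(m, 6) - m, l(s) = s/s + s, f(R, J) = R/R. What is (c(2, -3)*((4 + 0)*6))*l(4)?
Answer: -2040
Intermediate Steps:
f(R, J) = 1
l(s) = 1 + s
c(m, d) = -m + 5*d (c(m, d) = (d*5)*1 - m = (5*d)*1 - m = 5*d - m = -m + 5*d)
(c(2, -3)*((4 + 0)*6))*l(4) = ((-1*2 + 5*(-3))*((4 + 0)*6))*(1 + 4) = ((-2 - 15)*(4*6))*5 = -17*24*5 = -408*5 = -2040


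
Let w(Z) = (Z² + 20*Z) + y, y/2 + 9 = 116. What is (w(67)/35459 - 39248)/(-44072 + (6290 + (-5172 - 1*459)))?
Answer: 463896263/513127189 ≈ 0.90406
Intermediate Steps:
y = 214 (y = -18 + 2*116 = -18 + 232 = 214)
w(Z) = 214 + Z² + 20*Z (w(Z) = (Z² + 20*Z) + 214 = 214 + Z² + 20*Z)
(w(67)/35459 - 39248)/(-44072 + (6290 + (-5172 - 1*459))) = ((214 + 67² + 20*67)/35459 - 39248)/(-44072 + (6290 + (-5172 - 1*459))) = ((214 + 4489 + 1340)*(1/35459) - 39248)/(-44072 + (6290 + (-5172 - 459))) = (6043*(1/35459) - 39248)/(-44072 + (6290 - 5631)) = (6043/35459 - 39248)/(-44072 + 659) = -1391688789/35459/(-43413) = -1391688789/35459*(-1/43413) = 463896263/513127189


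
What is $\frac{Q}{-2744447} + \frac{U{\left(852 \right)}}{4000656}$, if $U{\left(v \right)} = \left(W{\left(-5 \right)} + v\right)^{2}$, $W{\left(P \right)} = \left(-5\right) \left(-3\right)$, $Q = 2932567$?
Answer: $- \frac{3223073714323}{3659862785744} \approx -0.88065$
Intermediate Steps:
$W{\left(P \right)} = 15$
$U{\left(v \right)} = \left(15 + v\right)^{2}$
$\frac{Q}{-2744447} + \frac{U{\left(852 \right)}}{4000656} = \frac{2932567}{-2744447} + \frac{\left(15 + 852\right)^{2}}{4000656} = 2932567 \left(- \frac{1}{2744447}\right) + 867^{2} \cdot \frac{1}{4000656} = - \frac{2932567}{2744447} + 751689 \cdot \frac{1}{4000656} = - \frac{2932567}{2744447} + \frac{250563}{1333552} = - \frac{3223073714323}{3659862785744}$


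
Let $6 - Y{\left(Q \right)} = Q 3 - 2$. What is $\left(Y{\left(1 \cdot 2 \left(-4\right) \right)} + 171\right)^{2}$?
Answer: $41209$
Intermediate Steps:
$Y{\left(Q \right)} = 8 - 3 Q$ ($Y{\left(Q \right)} = 6 - \left(Q 3 - 2\right) = 6 - \left(3 Q - 2\right) = 6 - \left(-2 + 3 Q\right) = 8 - 3 Q$)
$\left(Y{\left(1 \cdot 2 \left(-4\right) \right)} + 171\right)^{2} = \left(\left(8 - 3 \cdot 1 \cdot 2 \left(-4\right)\right) + 171\right)^{2} = \left(\left(8 - 3 \cdot 2 \left(-4\right)\right) + 171\right)^{2} = \left(\left(8 - -24\right) + 171\right)^{2} = \left(\left(8 + 24\right) + 171\right)^{2} = \left(32 + 171\right)^{2} = 203^{2} = 41209$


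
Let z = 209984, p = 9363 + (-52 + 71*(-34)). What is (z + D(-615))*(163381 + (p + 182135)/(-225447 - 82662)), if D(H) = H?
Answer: 10539419285879393/308109 ≈ 3.4207e+10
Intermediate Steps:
p = 6897 (p = 9363 + (-52 - 2414) = 9363 - 2466 = 6897)
(z + D(-615))*(163381 + (p + 182135)/(-225447 - 82662)) = (209984 - 615)*(163381 + (6897 + 182135)/(-225447 - 82662)) = 209369*(163381 + 189032/(-308109)) = 209369*(163381 + 189032*(-1/308109)) = 209369*(163381 - 189032/308109) = 209369*(50338967497/308109) = 10539419285879393/308109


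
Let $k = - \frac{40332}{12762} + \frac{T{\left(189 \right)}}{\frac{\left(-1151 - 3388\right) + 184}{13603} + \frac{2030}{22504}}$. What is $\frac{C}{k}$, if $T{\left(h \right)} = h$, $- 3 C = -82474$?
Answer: $- \frac{11827695514985}{354985902727} \approx -33.319$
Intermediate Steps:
$C = \frac{82474}{3}$ ($C = \left(- \frac{1}{3}\right) \left(-82474\right) = \frac{82474}{3} \approx 27491.0$)
$k = - \frac{709971805454}{860467215}$ ($k = - \frac{40332}{12762} + \frac{189}{\frac{\left(-1151 - 3388\right) + 184}{13603} + \frac{2030}{22504}} = \left(-40332\right) \frac{1}{12762} + \frac{189}{\left(-4539 + 184\right) \frac{1}{13603} + 2030 \cdot \frac{1}{22504}} = - \frac{6722}{2127} + \frac{189}{\left(-4355\right) \frac{1}{13603} + \frac{35}{388}} = - \frac{6722}{2127} + \frac{189}{- \frac{4355}{13603} + \frac{35}{388}} = - \frac{6722}{2127} + \frac{189}{- \frac{1213635}{5277964}} = - \frac{6722}{2127} + 189 \left(- \frac{5277964}{1213635}\right) = - \frac{6722}{2127} - \frac{332511732}{404545} = - \frac{709971805454}{860467215} \approx -825.1$)
$\frac{C}{k} = \frac{82474}{3 \left(- \frac{709971805454}{860467215}\right)} = \frac{82474}{3} \left(- \frac{860467215}{709971805454}\right) = - \frac{11827695514985}{354985902727}$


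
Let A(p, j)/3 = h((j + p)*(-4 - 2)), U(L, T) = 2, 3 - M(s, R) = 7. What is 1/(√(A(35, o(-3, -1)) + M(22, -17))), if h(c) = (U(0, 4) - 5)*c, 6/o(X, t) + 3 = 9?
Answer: √485/970 ≈ 0.022704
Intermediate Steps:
M(s, R) = -4 (M(s, R) = 3 - 1*7 = 3 - 7 = -4)
o(X, t) = 1 (o(X, t) = 6/(-3 + 9) = 6/6 = 6*(⅙) = 1)
h(c) = -3*c (h(c) = (2 - 5)*c = -3*c)
A(p, j) = 54*j + 54*p (A(p, j) = 3*(-3*(j + p)*(-4 - 2)) = 3*(-3*(j + p)*(-6)) = 3*(-3*(-6*j - 6*p)) = 3*(18*j + 18*p) = 54*j + 54*p)
1/(√(A(35, o(-3, -1)) + M(22, -17))) = 1/(√((54*1 + 54*35) - 4)) = 1/(√((54 + 1890) - 4)) = 1/(√(1944 - 4)) = 1/(√1940) = 1/(2*√485) = √485/970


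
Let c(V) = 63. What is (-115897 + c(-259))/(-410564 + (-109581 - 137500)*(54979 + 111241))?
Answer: 57917/20535107192 ≈ 2.8204e-6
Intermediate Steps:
(-115897 + c(-259))/(-410564 + (-109581 - 137500)*(54979 + 111241)) = (-115897 + 63)/(-410564 + (-109581 - 137500)*(54979 + 111241)) = -115834/(-410564 - 247081*166220) = -115834/(-410564 - 41069803820) = -115834/(-41070214384) = -115834*(-1/41070214384) = 57917/20535107192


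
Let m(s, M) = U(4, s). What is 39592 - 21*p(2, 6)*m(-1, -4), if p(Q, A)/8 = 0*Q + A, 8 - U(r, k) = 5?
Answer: 36568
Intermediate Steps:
U(r, k) = 3 (U(r, k) = 8 - 1*5 = 8 - 5 = 3)
p(Q, A) = 8*A (p(Q, A) = 8*(0*Q + A) = 8*(0 + A) = 8*A)
m(s, M) = 3
39592 - 21*p(2, 6)*m(-1, -4) = 39592 - 21*(8*6)*3 = 39592 - 21*48*3 = 39592 - 1008*3 = 39592 - 1*3024 = 39592 - 3024 = 36568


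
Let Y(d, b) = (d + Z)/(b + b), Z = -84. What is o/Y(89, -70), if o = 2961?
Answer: -82908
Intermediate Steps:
Y(d, b) = (-84 + d)/(2*b) (Y(d, b) = (d - 84)/(b + b) = (-84 + d)/((2*b)) = (-84 + d)*(1/(2*b)) = (-84 + d)/(2*b))
o/Y(89, -70) = 2961/(((½)*(-84 + 89)/(-70))) = 2961/(((½)*(-1/70)*5)) = 2961/(-1/28) = 2961*(-28) = -82908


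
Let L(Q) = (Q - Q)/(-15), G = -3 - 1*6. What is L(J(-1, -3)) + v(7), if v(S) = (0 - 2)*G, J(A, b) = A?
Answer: 18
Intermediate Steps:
G = -9 (G = -3 - 6 = -9)
L(Q) = 0 (L(Q) = 0*(-1/15) = 0)
v(S) = 18 (v(S) = (0 - 2)*(-9) = -2*(-9) = 18)
L(J(-1, -3)) + v(7) = 0 + 18 = 18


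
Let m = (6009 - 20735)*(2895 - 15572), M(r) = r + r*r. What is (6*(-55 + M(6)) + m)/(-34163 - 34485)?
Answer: -23335178/8581 ≈ -2719.4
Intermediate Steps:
M(r) = r + r**2
m = 186681502 (m = -14726*(-12677) = 186681502)
(6*(-55 + M(6)) + m)/(-34163 - 34485) = (6*(-55 + 6*(1 + 6)) + 186681502)/(-34163 - 34485) = (6*(-55 + 6*7) + 186681502)/(-68648) = (6*(-55 + 42) + 186681502)*(-1/68648) = (6*(-13) + 186681502)*(-1/68648) = (-78 + 186681502)*(-1/68648) = 186681424*(-1/68648) = -23335178/8581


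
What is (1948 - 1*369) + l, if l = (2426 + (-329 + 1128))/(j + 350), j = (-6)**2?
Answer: 612719/386 ≈ 1587.4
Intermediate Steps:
j = 36
l = 3225/386 (l = (2426 + (-329 + 1128))/(36 + 350) = (2426 + 799)/386 = 3225*(1/386) = 3225/386 ≈ 8.3549)
(1948 - 1*369) + l = (1948 - 1*369) + 3225/386 = (1948 - 369) + 3225/386 = 1579 + 3225/386 = 612719/386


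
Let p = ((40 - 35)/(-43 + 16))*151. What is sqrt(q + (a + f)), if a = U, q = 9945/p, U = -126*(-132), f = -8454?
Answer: 5*sqrt(7134297)/151 ≈ 88.444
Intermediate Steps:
p = -755/27 (p = (5/(-27))*151 = (5*(-1/27))*151 = -5/27*151 = -755/27 ≈ -27.963)
U = 16632
q = -53703/151 (q = 9945/(-755/27) = 9945*(-27/755) = -53703/151 ≈ -355.65)
a = 16632
sqrt(q + (a + f)) = sqrt(-53703/151 + (16632 - 8454)) = sqrt(-53703/151 + 8178) = sqrt(1181175/151) = 5*sqrt(7134297)/151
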